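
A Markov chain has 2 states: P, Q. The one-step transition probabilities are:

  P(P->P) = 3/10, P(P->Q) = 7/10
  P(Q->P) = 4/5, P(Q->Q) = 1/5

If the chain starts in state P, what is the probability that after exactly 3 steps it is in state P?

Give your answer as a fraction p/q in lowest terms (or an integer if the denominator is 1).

Answer: 19/40

Derivation:
Computing P^3 by repeated multiplication:
P^1 =
  P: [3/10, 7/10]
  Q: [4/5, 1/5]
P^2 =
  P: [13/20, 7/20]
  Q: [2/5, 3/5]
P^3 =
  P: [19/40, 21/40]
  Q: [3/5, 2/5]

(P^3)[P -> P] = 19/40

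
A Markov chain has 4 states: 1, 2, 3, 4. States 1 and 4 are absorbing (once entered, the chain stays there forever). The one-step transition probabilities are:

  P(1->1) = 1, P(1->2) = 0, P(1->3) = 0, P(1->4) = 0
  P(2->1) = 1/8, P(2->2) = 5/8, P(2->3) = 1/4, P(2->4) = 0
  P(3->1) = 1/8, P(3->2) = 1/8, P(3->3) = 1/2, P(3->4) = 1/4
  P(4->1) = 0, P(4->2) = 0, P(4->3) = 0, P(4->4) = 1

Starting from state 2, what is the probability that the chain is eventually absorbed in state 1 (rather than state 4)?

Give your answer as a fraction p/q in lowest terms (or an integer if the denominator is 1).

Answer: 3/5

Derivation:
Let a_i = P(absorbed in 1 | start in state i).
Boundary conditions: a_1 = 1, a_4 = 0.
For each transient state i, a_i = sum_j P(i->j) * a_j:
  a_2 = 1/8*a_1 + 5/8*a_2 + 1/4*a_3 + 0*a_4
  a_3 = 1/8*a_1 + 1/8*a_2 + 1/2*a_3 + 1/4*a_4

Substituting a_1 = 1 and a_4 = 0, rearrange to (I - Q) a = r where r[i] = P(i -> 1):
  [3/8, -1/4] . (a_2, a_3) = 1/8
  [-1/8, 1/2] . (a_2, a_3) = 1/8

Solving yields:
  a_2 = 3/5
  a_3 = 2/5

Starting state is 2, so the absorption probability is a_2 = 3/5.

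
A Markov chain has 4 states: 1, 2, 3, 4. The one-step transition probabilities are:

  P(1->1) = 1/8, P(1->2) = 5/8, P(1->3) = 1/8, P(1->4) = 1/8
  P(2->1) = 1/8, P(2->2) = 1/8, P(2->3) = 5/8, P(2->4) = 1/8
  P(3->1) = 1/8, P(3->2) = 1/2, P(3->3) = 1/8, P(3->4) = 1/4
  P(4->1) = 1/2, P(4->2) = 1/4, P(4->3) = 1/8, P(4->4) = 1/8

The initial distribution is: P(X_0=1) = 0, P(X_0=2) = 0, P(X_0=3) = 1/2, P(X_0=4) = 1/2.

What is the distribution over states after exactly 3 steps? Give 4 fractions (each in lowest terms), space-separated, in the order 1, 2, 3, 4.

Propagating the distribution step by step (d_{t+1} = d_t * P):
d_0 = (1=0, 2=0, 3=1/2, 4=1/2)
  d_1[1] = 0*1/8 + 0*1/8 + 1/2*1/8 + 1/2*1/2 = 5/16
  d_1[2] = 0*5/8 + 0*1/8 + 1/2*1/2 + 1/2*1/4 = 3/8
  d_1[3] = 0*1/8 + 0*5/8 + 1/2*1/8 + 1/2*1/8 = 1/8
  d_1[4] = 0*1/8 + 0*1/8 + 1/2*1/4 + 1/2*1/8 = 3/16
d_1 = (1=5/16, 2=3/8, 3=1/8, 4=3/16)
  d_2[1] = 5/16*1/8 + 3/8*1/8 + 1/8*1/8 + 3/16*1/2 = 25/128
  d_2[2] = 5/16*5/8 + 3/8*1/8 + 1/8*1/2 + 3/16*1/4 = 45/128
  d_2[3] = 5/16*1/8 + 3/8*5/8 + 1/8*1/8 + 3/16*1/8 = 5/16
  d_2[4] = 5/16*1/8 + 3/8*1/8 + 1/8*1/4 + 3/16*1/8 = 9/64
d_2 = (1=25/128, 2=45/128, 3=5/16, 4=9/64)
  d_3[1] = 25/128*1/8 + 45/128*1/8 + 5/16*1/8 + 9/64*1/2 = 91/512
  d_3[2] = 25/128*5/8 + 45/128*1/8 + 5/16*1/2 + 9/64*1/4 = 183/512
  d_3[3] = 25/128*1/8 + 45/128*5/8 + 5/16*1/8 + 9/64*1/8 = 77/256
  d_3[4] = 25/128*1/8 + 45/128*1/8 + 5/16*1/4 + 9/64*1/8 = 21/128
d_3 = (1=91/512, 2=183/512, 3=77/256, 4=21/128)

Answer: 91/512 183/512 77/256 21/128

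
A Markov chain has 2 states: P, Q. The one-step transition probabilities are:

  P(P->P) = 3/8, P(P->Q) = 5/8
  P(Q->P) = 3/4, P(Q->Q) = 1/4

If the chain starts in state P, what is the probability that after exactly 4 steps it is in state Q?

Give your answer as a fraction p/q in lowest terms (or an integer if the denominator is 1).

Computing P^4 by repeated multiplication:
P^1 =
  P: [3/8, 5/8]
  Q: [3/4, 1/4]
P^2 =
  P: [39/64, 25/64]
  Q: [15/32, 17/32]
P^3 =
  P: [267/512, 245/512]
  Q: [147/256, 109/256]
P^4 =
  P: [2271/4096, 1825/4096]
  Q: [1095/2048, 953/2048]

(P^4)[P -> Q] = 1825/4096

Answer: 1825/4096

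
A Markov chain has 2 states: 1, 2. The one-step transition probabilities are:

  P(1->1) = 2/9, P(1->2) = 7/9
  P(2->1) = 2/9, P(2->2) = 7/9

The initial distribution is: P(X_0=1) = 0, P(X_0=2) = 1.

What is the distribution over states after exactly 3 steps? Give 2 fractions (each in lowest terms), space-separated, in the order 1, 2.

Answer: 2/9 7/9

Derivation:
Propagating the distribution step by step (d_{t+1} = d_t * P):
d_0 = (1=0, 2=1)
  d_1[1] = 0*2/9 + 1*2/9 = 2/9
  d_1[2] = 0*7/9 + 1*7/9 = 7/9
d_1 = (1=2/9, 2=7/9)
  d_2[1] = 2/9*2/9 + 7/9*2/9 = 2/9
  d_2[2] = 2/9*7/9 + 7/9*7/9 = 7/9
d_2 = (1=2/9, 2=7/9)
  d_3[1] = 2/9*2/9 + 7/9*2/9 = 2/9
  d_3[2] = 2/9*7/9 + 7/9*7/9 = 7/9
d_3 = (1=2/9, 2=7/9)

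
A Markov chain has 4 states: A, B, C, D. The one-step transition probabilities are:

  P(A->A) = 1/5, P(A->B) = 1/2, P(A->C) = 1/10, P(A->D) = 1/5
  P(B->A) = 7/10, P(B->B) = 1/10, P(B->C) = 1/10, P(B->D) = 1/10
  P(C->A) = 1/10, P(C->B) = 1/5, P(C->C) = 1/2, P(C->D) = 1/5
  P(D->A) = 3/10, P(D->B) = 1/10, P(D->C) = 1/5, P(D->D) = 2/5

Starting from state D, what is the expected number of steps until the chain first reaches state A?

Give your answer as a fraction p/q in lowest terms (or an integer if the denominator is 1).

Answer: 710/211

Derivation:
Let h_i = expected steps to first reach A from state i.
Boundary: h_A = 0.
First-step equations for the other states:
  h_B = 1 + 7/10*h_A + 1/10*h_B + 1/10*h_C + 1/10*h_D
  h_C = 1 + 1/10*h_A + 1/5*h_B + 1/2*h_C + 1/5*h_D
  h_D = 1 + 3/10*h_A + 1/10*h_B + 1/5*h_C + 2/5*h_D

Substituting h_A = 0 and rearranging gives the linear system (I - Q) h = 1:
  [9/10, -1/10, -1/10] . (h_B, h_C, h_D) = 1
  [-1/5, 1/2, -1/5] . (h_B, h_C, h_D) = 1
  [-1/10, -1/5, 3/5] . (h_B, h_C, h_D) = 1

Solving yields:
  h_B = 410/211
  h_C = 870/211
  h_D = 710/211

Starting state is D, so the expected hitting time is h_D = 710/211.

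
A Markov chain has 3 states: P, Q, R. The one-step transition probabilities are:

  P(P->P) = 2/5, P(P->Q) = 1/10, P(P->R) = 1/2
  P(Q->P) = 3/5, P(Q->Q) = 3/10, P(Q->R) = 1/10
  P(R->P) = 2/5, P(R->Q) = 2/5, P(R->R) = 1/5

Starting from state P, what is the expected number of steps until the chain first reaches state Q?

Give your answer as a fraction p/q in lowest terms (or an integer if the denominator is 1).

Answer: 65/14

Derivation:
Let h_i = expected steps to first reach Q from state i.
Boundary: h_Q = 0.
First-step equations for the other states:
  h_P = 1 + 2/5*h_P + 1/10*h_Q + 1/2*h_R
  h_R = 1 + 2/5*h_P + 2/5*h_Q + 1/5*h_R

Substituting h_Q = 0 and rearranging gives the linear system (I - Q) h = 1:
  [3/5, -1/2] . (h_P, h_R) = 1
  [-2/5, 4/5] . (h_P, h_R) = 1

Solving yields:
  h_P = 65/14
  h_R = 25/7

Starting state is P, so the expected hitting time is h_P = 65/14.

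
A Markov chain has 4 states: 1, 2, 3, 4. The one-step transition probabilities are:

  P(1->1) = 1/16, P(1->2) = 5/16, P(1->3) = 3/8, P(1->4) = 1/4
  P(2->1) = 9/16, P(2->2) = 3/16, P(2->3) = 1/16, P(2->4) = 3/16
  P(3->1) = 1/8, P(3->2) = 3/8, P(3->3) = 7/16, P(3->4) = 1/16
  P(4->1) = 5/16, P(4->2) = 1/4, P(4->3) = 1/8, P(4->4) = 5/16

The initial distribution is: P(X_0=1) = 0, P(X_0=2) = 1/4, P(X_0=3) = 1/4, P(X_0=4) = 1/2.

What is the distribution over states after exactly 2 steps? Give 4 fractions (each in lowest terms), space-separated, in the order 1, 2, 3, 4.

Answer: 67/256 71/256 255/1024 217/1024

Derivation:
Propagating the distribution step by step (d_{t+1} = d_t * P):
d_0 = (1=0, 2=1/4, 3=1/4, 4=1/2)
  d_1[1] = 0*1/16 + 1/4*9/16 + 1/4*1/8 + 1/2*5/16 = 21/64
  d_1[2] = 0*5/16 + 1/4*3/16 + 1/4*3/8 + 1/2*1/4 = 17/64
  d_1[3] = 0*3/8 + 1/4*1/16 + 1/4*7/16 + 1/2*1/8 = 3/16
  d_1[4] = 0*1/4 + 1/4*3/16 + 1/4*1/16 + 1/2*5/16 = 7/32
d_1 = (1=21/64, 2=17/64, 3=3/16, 4=7/32)
  d_2[1] = 21/64*1/16 + 17/64*9/16 + 3/16*1/8 + 7/32*5/16 = 67/256
  d_2[2] = 21/64*5/16 + 17/64*3/16 + 3/16*3/8 + 7/32*1/4 = 71/256
  d_2[3] = 21/64*3/8 + 17/64*1/16 + 3/16*7/16 + 7/32*1/8 = 255/1024
  d_2[4] = 21/64*1/4 + 17/64*3/16 + 3/16*1/16 + 7/32*5/16 = 217/1024
d_2 = (1=67/256, 2=71/256, 3=255/1024, 4=217/1024)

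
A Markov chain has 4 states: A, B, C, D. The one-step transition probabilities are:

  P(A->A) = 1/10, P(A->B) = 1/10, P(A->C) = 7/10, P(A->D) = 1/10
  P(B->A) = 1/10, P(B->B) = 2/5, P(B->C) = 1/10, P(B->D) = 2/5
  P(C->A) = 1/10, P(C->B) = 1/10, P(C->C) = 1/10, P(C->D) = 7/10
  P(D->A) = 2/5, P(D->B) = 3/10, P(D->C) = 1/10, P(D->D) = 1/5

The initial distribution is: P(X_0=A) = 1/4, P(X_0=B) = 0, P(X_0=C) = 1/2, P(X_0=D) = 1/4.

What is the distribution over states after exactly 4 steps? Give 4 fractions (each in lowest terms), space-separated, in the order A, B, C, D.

Propagating the distribution step by step (d_{t+1} = d_t * P):
d_0 = (A=1/4, B=0, C=1/2, D=1/4)
  d_1[A] = 1/4*1/10 + 0*1/10 + 1/2*1/10 + 1/4*2/5 = 7/40
  d_1[B] = 1/4*1/10 + 0*2/5 + 1/2*1/10 + 1/4*3/10 = 3/20
  d_1[C] = 1/4*7/10 + 0*1/10 + 1/2*1/10 + 1/4*1/10 = 1/4
  d_1[D] = 1/4*1/10 + 0*2/5 + 1/2*7/10 + 1/4*1/5 = 17/40
d_1 = (A=7/40, B=3/20, C=1/4, D=17/40)
  d_2[A] = 7/40*1/10 + 3/20*1/10 + 1/4*1/10 + 17/40*2/5 = 91/400
  d_2[B] = 7/40*1/10 + 3/20*2/5 + 1/4*1/10 + 17/40*3/10 = 23/100
  d_2[C] = 7/40*7/10 + 3/20*1/10 + 1/4*1/10 + 17/40*1/10 = 41/200
  d_2[D] = 7/40*1/10 + 3/20*2/5 + 1/4*7/10 + 17/40*1/5 = 27/80
d_2 = (A=91/400, B=23/100, C=41/200, D=27/80)
  d_3[A] = 91/400*1/10 + 23/100*1/10 + 41/200*1/10 + 27/80*2/5 = 161/800
  d_3[B] = 91/400*1/10 + 23/100*2/5 + 41/200*1/10 + 27/80*3/10 = 473/2000
  d_3[C] = 91/400*7/10 + 23/100*1/10 + 41/200*1/10 + 27/80*1/10 = 473/2000
  d_3[D] = 91/400*1/10 + 23/100*2/5 + 41/200*7/10 + 27/80*1/5 = 1303/4000
d_3 = (A=161/800, B=473/2000, C=473/2000, D=1303/4000)
  d_4[A] = 161/800*1/10 + 473/2000*1/10 + 473/2000*1/10 + 1303/4000*2/5 = 7909/40000
  d_4[B] = 161/800*1/10 + 473/2000*2/5 + 473/2000*1/10 + 1303/4000*3/10 = 2361/10000
  d_4[C] = 161/800*7/10 + 473/2000*1/10 + 473/2000*1/10 + 1303/4000*1/10 = 883/4000
  d_4[D] = 161/800*1/10 + 473/2000*2/5 + 473/2000*7/10 + 1303/4000*1/5 = 13817/40000
d_4 = (A=7909/40000, B=2361/10000, C=883/4000, D=13817/40000)

Answer: 7909/40000 2361/10000 883/4000 13817/40000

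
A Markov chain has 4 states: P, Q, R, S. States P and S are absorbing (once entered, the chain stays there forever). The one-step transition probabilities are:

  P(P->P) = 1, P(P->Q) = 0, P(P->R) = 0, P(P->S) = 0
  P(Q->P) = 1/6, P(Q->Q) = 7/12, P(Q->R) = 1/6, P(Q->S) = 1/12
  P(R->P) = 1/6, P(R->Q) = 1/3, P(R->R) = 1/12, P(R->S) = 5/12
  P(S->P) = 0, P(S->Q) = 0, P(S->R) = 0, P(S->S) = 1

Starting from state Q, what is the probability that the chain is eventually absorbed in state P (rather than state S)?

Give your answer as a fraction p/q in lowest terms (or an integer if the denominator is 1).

Let a_i = P(absorbed in P | start in state i).
Boundary conditions: a_P = 1, a_S = 0.
For each transient state i, a_i = sum_j P(i->j) * a_j:
  a_Q = 1/6*a_P + 7/12*a_Q + 1/6*a_R + 1/12*a_S
  a_R = 1/6*a_P + 1/3*a_Q + 1/12*a_R + 5/12*a_S

Substituting a_P = 1 and a_S = 0, rearrange to (I - Q) a = r where r[i] = P(i -> P):
  [5/12, -1/6] . (a_Q, a_R) = 1/6
  [-1/3, 11/12] . (a_Q, a_R) = 1/6

Solving yields:
  a_Q = 26/47
  a_R = 18/47

Starting state is Q, so the absorption probability is a_Q = 26/47.

Answer: 26/47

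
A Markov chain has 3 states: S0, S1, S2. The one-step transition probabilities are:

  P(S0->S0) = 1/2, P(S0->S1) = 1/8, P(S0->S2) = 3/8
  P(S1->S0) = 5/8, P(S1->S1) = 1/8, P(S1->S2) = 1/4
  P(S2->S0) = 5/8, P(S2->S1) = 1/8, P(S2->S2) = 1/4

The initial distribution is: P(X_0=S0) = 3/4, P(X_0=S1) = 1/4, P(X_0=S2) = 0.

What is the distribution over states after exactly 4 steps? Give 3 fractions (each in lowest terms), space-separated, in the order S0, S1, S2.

Propagating the distribution step by step (d_{t+1} = d_t * P):
d_0 = (S0=3/4, S1=1/4, S2=0)
  d_1[S0] = 3/4*1/2 + 1/4*5/8 + 0*5/8 = 17/32
  d_1[S1] = 3/4*1/8 + 1/4*1/8 + 0*1/8 = 1/8
  d_1[S2] = 3/4*3/8 + 1/4*1/4 + 0*1/4 = 11/32
d_1 = (S0=17/32, S1=1/8, S2=11/32)
  d_2[S0] = 17/32*1/2 + 1/8*5/8 + 11/32*5/8 = 143/256
  d_2[S1] = 17/32*1/8 + 1/8*1/8 + 11/32*1/8 = 1/8
  d_2[S2] = 17/32*3/8 + 1/8*1/4 + 11/32*1/4 = 81/256
d_2 = (S0=143/256, S1=1/8, S2=81/256)
  d_3[S0] = 143/256*1/2 + 1/8*5/8 + 81/256*5/8 = 1137/2048
  d_3[S1] = 143/256*1/8 + 1/8*1/8 + 81/256*1/8 = 1/8
  d_3[S2] = 143/256*3/8 + 1/8*1/4 + 81/256*1/4 = 655/2048
d_3 = (S0=1137/2048, S1=1/8, S2=655/2048)
  d_4[S0] = 1137/2048*1/2 + 1/8*5/8 + 655/2048*5/8 = 9103/16384
  d_4[S1] = 1137/2048*1/8 + 1/8*1/8 + 655/2048*1/8 = 1/8
  d_4[S2] = 1137/2048*3/8 + 1/8*1/4 + 655/2048*1/4 = 5233/16384
d_4 = (S0=9103/16384, S1=1/8, S2=5233/16384)

Answer: 9103/16384 1/8 5233/16384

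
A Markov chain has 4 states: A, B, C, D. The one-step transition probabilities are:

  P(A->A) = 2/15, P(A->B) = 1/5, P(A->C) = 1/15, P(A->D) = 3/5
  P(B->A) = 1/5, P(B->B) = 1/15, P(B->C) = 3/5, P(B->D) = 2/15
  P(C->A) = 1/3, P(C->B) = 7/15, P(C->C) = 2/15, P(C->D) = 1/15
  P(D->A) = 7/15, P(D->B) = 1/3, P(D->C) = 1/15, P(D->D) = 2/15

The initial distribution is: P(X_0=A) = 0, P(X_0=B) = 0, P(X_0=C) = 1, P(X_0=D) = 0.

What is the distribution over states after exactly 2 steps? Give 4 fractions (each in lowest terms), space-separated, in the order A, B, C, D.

Answer: 16/75 41/225 73/225 7/25

Derivation:
Propagating the distribution step by step (d_{t+1} = d_t * P):
d_0 = (A=0, B=0, C=1, D=0)
  d_1[A] = 0*2/15 + 0*1/5 + 1*1/3 + 0*7/15 = 1/3
  d_1[B] = 0*1/5 + 0*1/15 + 1*7/15 + 0*1/3 = 7/15
  d_1[C] = 0*1/15 + 0*3/5 + 1*2/15 + 0*1/15 = 2/15
  d_1[D] = 0*3/5 + 0*2/15 + 1*1/15 + 0*2/15 = 1/15
d_1 = (A=1/3, B=7/15, C=2/15, D=1/15)
  d_2[A] = 1/3*2/15 + 7/15*1/5 + 2/15*1/3 + 1/15*7/15 = 16/75
  d_2[B] = 1/3*1/5 + 7/15*1/15 + 2/15*7/15 + 1/15*1/3 = 41/225
  d_2[C] = 1/3*1/15 + 7/15*3/5 + 2/15*2/15 + 1/15*1/15 = 73/225
  d_2[D] = 1/3*3/5 + 7/15*2/15 + 2/15*1/15 + 1/15*2/15 = 7/25
d_2 = (A=16/75, B=41/225, C=73/225, D=7/25)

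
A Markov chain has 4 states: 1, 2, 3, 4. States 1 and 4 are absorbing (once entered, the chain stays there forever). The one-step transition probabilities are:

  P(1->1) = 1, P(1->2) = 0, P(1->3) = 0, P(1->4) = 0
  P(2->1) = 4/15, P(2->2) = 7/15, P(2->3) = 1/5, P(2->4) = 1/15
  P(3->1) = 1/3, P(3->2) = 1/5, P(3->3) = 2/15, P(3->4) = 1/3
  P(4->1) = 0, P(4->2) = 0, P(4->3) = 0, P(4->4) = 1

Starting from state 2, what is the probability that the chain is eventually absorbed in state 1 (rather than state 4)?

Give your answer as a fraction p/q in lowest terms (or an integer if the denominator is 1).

Answer: 67/95

Derivation:
Let a_i = P(absorbed in 1 | start in state i).
Boundary conditions: a_1 = 1, a_4 = 0.
For each transient state i, a_i = sum_j P(i->j) * a_j:
  a_2 = 4/15*a_1 + 7/15*a_2 + 1/5*a_3 + 1/15*a_4
  a_3 = 1/3*a_1 + 1/5*a_2 + 2/15*a_3 + 1/3*a_4

Substituting a_1 = 1 and a_4 = 0, rearrange to (I - Q) a = r where r[i] = P(i -> 1):
  [8/15, -1/5] . (a_2, a_3) = 4/15
  [-1/5, 13/15] . (a_2, a_3) = 1/3

Solving yields:
  a_2 = 67/95
  a_3 = 52/95

Starting state is 2, so the absorption probability is a_2 = 67/95.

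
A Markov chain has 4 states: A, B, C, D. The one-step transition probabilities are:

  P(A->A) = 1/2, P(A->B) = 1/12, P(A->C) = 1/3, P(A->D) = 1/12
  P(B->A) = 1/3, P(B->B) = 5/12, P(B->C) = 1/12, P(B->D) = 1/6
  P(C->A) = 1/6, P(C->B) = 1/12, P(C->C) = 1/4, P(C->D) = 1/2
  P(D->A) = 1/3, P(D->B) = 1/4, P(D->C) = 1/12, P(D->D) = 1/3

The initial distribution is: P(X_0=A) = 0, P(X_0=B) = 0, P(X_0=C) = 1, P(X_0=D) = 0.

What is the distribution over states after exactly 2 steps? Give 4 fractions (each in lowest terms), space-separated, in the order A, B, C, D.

Answer: 23/72 7/36 1/6 23/72

Derivation:
Propagating the distribution step by step (d_{t+1} = d_t * P):
d_0 = (A=0, B=0, C=1, D=0)
  d_1[A] = 0*1/2 + 0*1/3 + 1*1/6 + 0*1/3 = 1/6
  d_1[B] = 0*1/12 + 0*5/12 + 1*1/12 + 0*1/4 = 1/12
  d_1[C] = 0*1/3 + 0*1/12 + 1*1/4 + 0*1/12 = 1/4
  d_1[D] = 0*1/12 + 0*1/6 + 1*1/2 + 0*1/3 = 1/2
d_1 = (A=1/6, B=1/12, C=1/4, D=1/2)
  d_2[A] = 1/6*1/2 + 1/12*1/3 + 1/4*1/6 + 1/2*1/3 = 23/72
  d_2[B] = 1/6*1/12 + 1/12*5/12 + 1/4*1/12 + 1/2*1/4 = 7/36
  d_2[C] = 1/6*1/3 + 1/12*1/12 + 1/4*1/4 + 1/2*1/12 = 1/6
  d_2[D] = 1/6*1/12 + 1/12*1/6 + 1/4*1/2 + 1/2*1/3 = 23/72
d_2 = (A=23/72, B=7/36, C=1/6, D=23/72)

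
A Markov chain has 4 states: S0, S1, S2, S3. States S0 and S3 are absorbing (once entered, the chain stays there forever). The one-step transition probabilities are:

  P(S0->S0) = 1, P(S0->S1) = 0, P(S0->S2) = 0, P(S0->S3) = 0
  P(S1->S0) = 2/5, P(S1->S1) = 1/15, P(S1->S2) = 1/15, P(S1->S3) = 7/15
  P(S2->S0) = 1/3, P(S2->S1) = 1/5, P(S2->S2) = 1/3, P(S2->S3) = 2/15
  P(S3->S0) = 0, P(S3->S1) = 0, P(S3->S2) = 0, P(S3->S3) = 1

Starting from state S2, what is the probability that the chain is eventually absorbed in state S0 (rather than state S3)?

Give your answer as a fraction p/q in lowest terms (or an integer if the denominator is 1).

Answer: 88/137

Derivation:
Let a_i = P(absorbed in S0 | start in state i).
Boundary conditions: a_S0 = 1, a_S3 = 0.
For each transient state i, a_i = sum_j P(i->j) * a_j:
  a_S1 = 2/5*a_S0 + 1/15*a_S1 + 1/15*a_S2 + 7/15*a_S3
  a_S2 = 1/3*a_S0 + 1/5*a_S1 + 1/3*a_S2 + 2/15*a_S3

Substituting a_S0 = 1 and a_S3 = 0, rearrange to (I - Q) a = r where r[i] = P(i -> S0):
  [14/15, -1/15] . (a_S1, a_S2) = 2/5
  [-1/5, 2/3] . (a_S1, a_S2) = 1/3

Solving yields:
  a_S1 = 65/137
  a_S2 = 88/137

Starting state is S2, so the absorption probability is a_S2 = 88/137.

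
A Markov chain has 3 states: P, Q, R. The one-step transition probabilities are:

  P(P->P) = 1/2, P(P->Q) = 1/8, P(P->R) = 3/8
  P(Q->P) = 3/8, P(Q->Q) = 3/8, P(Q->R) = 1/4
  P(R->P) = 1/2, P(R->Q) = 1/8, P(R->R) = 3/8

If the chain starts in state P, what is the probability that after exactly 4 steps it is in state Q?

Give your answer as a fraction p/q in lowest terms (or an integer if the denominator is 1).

Answer: 85/512

Derivation:
Computing P^4 by repeated multiplication:
P^1 =
  P: [1/2, 1/8, 3/8]
  Q: [3/8, 3/8, 1/4]
  R: [1/2, 1/8, 3/8]
P^2 =
  P: [31/64, 5/32, 23/64]
  Q: [29/64, 7/32, 21/64]
  R: [31/64, 5/32, 23/64]
P^3 =
  P: [123/256, 21/128, 91/256]
  Q: [121/256, 23/128, 89/256]
  R: [123/256, 21/128, 91/256]
P^4 =
  P: [491/1024, 85/512, 363/1024]
  Q: [489/1024, 87/512, 361/1024]
  R: [491/1024, 85/512, 363/1024]

(P^4)[P -> Q] = 85/512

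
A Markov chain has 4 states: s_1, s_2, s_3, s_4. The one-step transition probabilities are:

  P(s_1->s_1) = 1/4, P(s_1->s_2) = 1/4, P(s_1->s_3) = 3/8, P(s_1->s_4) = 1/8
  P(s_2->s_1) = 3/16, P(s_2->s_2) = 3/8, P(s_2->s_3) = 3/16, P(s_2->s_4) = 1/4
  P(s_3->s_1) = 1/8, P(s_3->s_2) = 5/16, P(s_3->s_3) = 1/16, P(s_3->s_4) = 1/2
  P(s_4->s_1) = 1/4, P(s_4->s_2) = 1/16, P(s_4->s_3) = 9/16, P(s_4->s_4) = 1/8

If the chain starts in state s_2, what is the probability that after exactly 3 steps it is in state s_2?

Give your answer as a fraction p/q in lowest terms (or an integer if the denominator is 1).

Computing P^3 by repeated multiplication:
P^1 =
  s_1: [1/4, 1/4, 3/8, 1/8]
  s_2: [3/16, 3/8, 3/16, 1/4]
  s_3: [1/8, 5/16, 1/16, 1/2]
  s_4: [1/4, 1/16, 9/16, 1/8]
P^2 =
  s_1: [3/16, 9/32, 15/64, 19/64]
  s_2: [13/64, 67/256, 75/256, 31/128]
  s_3: [57/256, 51/256, 25/64, 3/16]
  s_4: [45/256, 69/256, 27/128, 11/32]
P^3 =
  s_1: [13/64, 125/512, 39/128, 127/512]
  s_2: [807/4096, 1047/4096, 573/2048, 137/512]
  s_3: [773/4096, 541/2048, 1027/4096, 607/2048]
  s_4: [847/4096, 119/512, 1323/4096, 487/2048]

(P^3)[s_2 -> s_2] = 1047/4096

Answer: 1047/4096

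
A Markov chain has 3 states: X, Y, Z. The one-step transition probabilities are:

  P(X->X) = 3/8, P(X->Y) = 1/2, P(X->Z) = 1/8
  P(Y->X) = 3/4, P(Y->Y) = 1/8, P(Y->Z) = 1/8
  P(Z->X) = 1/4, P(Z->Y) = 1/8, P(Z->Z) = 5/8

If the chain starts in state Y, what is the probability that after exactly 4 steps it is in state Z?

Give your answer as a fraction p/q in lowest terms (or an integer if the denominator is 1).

Answer: 15/64

Derivation:
Computing P^4 by repeated multiplication:
P^1 =
  X: [3/8, 1/2, 1/8]
  Y: [3/4, 1/8, 1/8]
  Z: [1/4, 1/8, 5/8]
P^2 =
  X: [35/64, 17/64, 3/16]
  Y: [13/32, 13/32, 3/16]
  Z: [11/32, 7/32, 7/16]
P^3 =
  X: [231/512, 169/512, 7/32]
  Y: [129/256, 71/256, 7/32]
  Z: [103/256, 65/256, 11/32]
P^4 =
  X: [1931/4096, 1205/4096, 15/64]
  Y: [925/2048, 643/2048, 15/64]
  Z: [875/2048, 565/2048, 19/64]

(P^4)[Y -> Z] = 15/64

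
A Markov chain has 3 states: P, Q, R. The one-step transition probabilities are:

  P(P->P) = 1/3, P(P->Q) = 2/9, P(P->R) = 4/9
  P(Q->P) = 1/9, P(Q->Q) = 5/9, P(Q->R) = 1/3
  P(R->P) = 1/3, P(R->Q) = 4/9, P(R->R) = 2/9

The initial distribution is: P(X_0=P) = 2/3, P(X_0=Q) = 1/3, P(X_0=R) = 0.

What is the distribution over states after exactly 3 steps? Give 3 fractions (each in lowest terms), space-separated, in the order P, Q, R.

Answer: 523/2187 949/2187 715/2187

Derivation:
Propagating the distribution step by step (d_{t+1} = d_t * P):
d_0 = (P=2/3, Q=1/3, R=0)
  d_1[P] = 2/3*1/3 + 1/3*1/9 + 0*1/3 = 7/27
  d_1[Q] = 2/3*2/9 + 1/3*5/9 + 0*4/9 = 1/3
  d_1[R] = 2/3*4/9 + 1/3*1/3 + 0*2/9 = 11/27
d_1 = (P=7/27, Q=1/3, R=11/27)
  d_2[P] = 7/27*1/3 + 1/3*1/9 + 11/27*1/3 = 7/27
  d_2[Q] = 7/27*2/9 + 1/3*5/9 + 11/27*4/9 = 103/243
  d_2[R] = 7/27*4/9 + 1/3*1/3 + 11/27*2/9 = 77/243
d_2 = (P=7/27, Q=103/243, R=77/243)
  d_3[P] = 7/27*1/3 + 103/243*1/9 + 77/243*1/3 = 523/2187
  d_3[Q] = 7/27*2/9 + 103/243*5/9 + 77/243*4/9 = 949/2187
  d_3[R] = 7/27*4/9 + 103/243*1/3 + 77/243*2/9 = 715/2187
d_3 = (P=523/2187, Q=949/2187, R=715/2187)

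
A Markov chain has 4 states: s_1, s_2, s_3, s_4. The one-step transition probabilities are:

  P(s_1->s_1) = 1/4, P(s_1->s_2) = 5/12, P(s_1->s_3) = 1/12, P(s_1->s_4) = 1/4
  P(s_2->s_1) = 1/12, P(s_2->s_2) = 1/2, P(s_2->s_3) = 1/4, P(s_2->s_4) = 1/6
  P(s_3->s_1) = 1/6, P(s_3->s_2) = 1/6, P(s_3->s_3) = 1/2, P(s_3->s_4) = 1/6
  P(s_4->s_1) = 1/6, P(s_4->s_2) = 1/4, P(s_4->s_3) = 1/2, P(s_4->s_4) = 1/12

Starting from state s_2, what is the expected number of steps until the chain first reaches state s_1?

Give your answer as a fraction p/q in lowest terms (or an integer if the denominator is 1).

Answer: 39/5

Derivation:
Let h_i = expected steps to first reach s_1 from state i.
Boundary: h_s_1 = 0.
First-step equations for the other states:
  h_s_2 = 1 + 1/12*h_s_1 + 1/2*h_s_2 + 1/4*h_s_3 + 1/6*h_s_4
  h_s_3 = 1 + 1/6*h_s_1 + 1/6*h_s_2 + 1/2*h_s_3 + 1/6*h_s_4
  h_s_4 = 1 + 1/6*h_s_1 + 1/4*h_s_2 + 1/2*h_s_3 + 1/12*h_s_4

Substituting h_s_1 = 0 and rearranging gives the linear system (I - Q) h = 1:
  [1/2, -1/4, -1/6] . (h_s_2, h_s_3, h_s_4) = 1
  [-1/6, 1/2, -1/6] . (h_s_2, h_s_3, h_s_4) = 1
  [-1/4, -1/2, 11/12] . (h_s_2, h_s_3, h_s_4) = 1

Solving yields:
  h_s_2 = 39/5
  h_s_3 = 104/15
  h_s_4 = 7

Starting state is s_2, so the expected hitting time is h_s_2 = 39/5.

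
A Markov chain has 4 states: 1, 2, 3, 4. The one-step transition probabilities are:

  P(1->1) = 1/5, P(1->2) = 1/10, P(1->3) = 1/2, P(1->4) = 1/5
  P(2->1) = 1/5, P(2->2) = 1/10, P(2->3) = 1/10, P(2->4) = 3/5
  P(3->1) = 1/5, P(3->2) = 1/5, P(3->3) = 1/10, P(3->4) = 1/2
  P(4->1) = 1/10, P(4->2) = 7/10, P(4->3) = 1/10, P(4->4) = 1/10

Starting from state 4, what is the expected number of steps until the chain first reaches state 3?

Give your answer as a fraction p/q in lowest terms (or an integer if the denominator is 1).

Answer: 750/121

Derivation:
Let h_i = expected steps to first reach 3 from state i.
Boundary: h_3 = 0.
First-step equations for the other states:
  h_1 = 1 + 1/5*h_1 + 1/10*h_2 + 1/2*h_3 + 1/5*h_4
  h_2 = 1 + 1/5*h_1 + 1/10*h_2 + 1/10*h_3 + 3/5*h_4
  h_4 = 1 + 1/10*h_1 + 7/10*h_2 + 1/10*h_3 + 1/10*h_4

Substituting h_3 = 0 and rearranging gives the linear system (I - Q) h = 1:
  [4/5, -1/10, -1/5] . (h_1, h_2, h_4) = 1
  [-1/5, 9/10, -3/5] . (h_1, h_2, h_4) = 1
  [-1/10, -7/10, 9/10] . (h_1, h_2, h_4) = 1

Solving yields:
  h_1 = 430/121
  h_2 = 730/121
  h_4 = 750/121

Starting state is 4, so the expected hitting time is h_4 = 750/121.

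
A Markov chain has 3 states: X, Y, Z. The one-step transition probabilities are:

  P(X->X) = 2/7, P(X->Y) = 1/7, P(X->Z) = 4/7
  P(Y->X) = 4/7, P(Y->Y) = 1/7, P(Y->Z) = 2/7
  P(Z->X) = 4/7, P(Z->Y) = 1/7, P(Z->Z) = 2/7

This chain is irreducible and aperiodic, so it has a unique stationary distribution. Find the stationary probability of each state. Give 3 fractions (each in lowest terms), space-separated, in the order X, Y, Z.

Answer: 4/9 1/7 26/63

Derivation:
The stationary distribution satisfies pi = pi * P, i.e.:
  pi_X = 2/7*pi_X + 4/7*pi_Y + 4/7*pi_Z
  pi_Y = 1/7*pi_X + 1/7*pi_Y + 1/7*pi_Z
  pi_Z = 4/7*pi_X + 2/7*pi_Y + 2/7*pi_Z
with normalization: pi_X + pi_Y + pi_Z = 1.

Using the first 2 balance equations plus normalization, the linear system A*pi = b is:
  [-5/7, 4/7, 4/7] . pi = 0
  [1/7, -6/7, 1/7] . pi = 0
  [1, 1, 1] . pi = 1

Solving yields:
  pi_X = 4/9
  pi_Y = 1/7
  pi_Z = 26/63

Verification (pi * P):
  4/9*2/7 + 1/7*4/7 + 26/63*4/7 = 4/9 = pi_X  (ok)
  4/9*1/7 + 1/7*1/7 + 26/63*1/7 = 1/7 = pi_Y  (ok)
  4/9*4/7 + 1/7*2/7 + 26/63*2/7 = 26/63 = pi_Z  (ok)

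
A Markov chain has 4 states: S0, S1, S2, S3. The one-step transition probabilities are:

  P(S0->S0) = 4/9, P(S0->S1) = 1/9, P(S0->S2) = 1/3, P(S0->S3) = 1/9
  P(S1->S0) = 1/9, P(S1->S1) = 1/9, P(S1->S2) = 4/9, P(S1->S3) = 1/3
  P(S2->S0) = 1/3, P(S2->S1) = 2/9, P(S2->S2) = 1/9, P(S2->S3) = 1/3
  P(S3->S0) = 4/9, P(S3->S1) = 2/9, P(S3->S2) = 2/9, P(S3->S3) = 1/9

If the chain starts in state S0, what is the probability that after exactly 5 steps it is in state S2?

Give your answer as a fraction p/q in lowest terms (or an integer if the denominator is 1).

Answer: 15871/59049

Derivation:
Computing P^5 by repeated multiplication:
P^1 =
  S0: [4/9, 1/9, 1/3, 1/9]
  S1: [1/9, 1/9, 4/9, 1/3]
  S2: [1/3, 2/9, 1/9, 1/3]
  S3: [4/9, 2/9, 2/9, 1/9]
P^2 =
  S0: [10/27, 13/81, 7/27, 17/81]
  S1: [29/81, 16/81, 17/81, 19/81]
  S2: [29/81, 13/81, 8/27, 5/27]
  S3: [28/81, 4/27, 8/27, 17/81]
P^3 =
  S0: [88/243, 119/729, 197/729, 149/729]
  S1: [259/729, 13/81, 206/729, 49/243]
  S2: [29/81, 40/243, 193/729, 155/729]
  S3: [88/243, 122/729, 190/729, 17/81]
P^4 =
  S0: [2362/6561, 1075/6561, 1763/6561, 1361/6561]
  S1: [2359/6561, 1082/6561, 1745/6561, 1375/6561]
  S2: [2363/6561, 359/2187, 1766/6561, 1355/6561]
  S3: [2360/6561, 1072/6561, 592/2187, 451/2187]
P^5 =
  S0: [21256/59049, 9685/59049, 15871/59049, 4079/19683]
  S1: [21253/59049, 3227/19683, 5300/19683, 12215/59049]
  S2: [21247/59049, 9682/59049, 5291/19683, 12247/59049]
  S3: [7084/19683, 3230/19683, 15850/59049, 12257/59049]

(P^5)[S0 -> S2] = 15871/59049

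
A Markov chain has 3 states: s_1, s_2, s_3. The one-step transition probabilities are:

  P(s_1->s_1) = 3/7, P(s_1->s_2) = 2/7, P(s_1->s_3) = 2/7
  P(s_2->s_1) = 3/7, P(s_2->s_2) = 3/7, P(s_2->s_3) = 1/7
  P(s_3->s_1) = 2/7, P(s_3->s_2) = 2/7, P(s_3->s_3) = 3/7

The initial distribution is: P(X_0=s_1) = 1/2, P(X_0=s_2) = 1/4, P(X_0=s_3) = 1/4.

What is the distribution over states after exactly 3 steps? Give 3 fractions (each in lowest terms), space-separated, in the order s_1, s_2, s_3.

Answer: 533/1372 457/1372 191/686

Derivation:
Propagating the distribution step by step (d_{t+1} = d_t * P):
d_0 = (s_1=1/2, s_2=1/4, s_3=1/4)
  d_1[s_1] = 1/2*3/7 + 1/4*3/7 + 1/4*2/7 = 11/28
  d_1[s_2] = 1/2*2/7 + 1/4*3/7 + 1/4*2/7 = 9/28
  d_1[s_3] = 1/2*2/7 + 1/4*1/7 + 1/4*3/7 = 2/7
d_1 = (s_1=11/28, s_2=9/28, s_3=2/7)
  d_2[s_1] = 11/28*3/7 + 9/28*3/7 + 2/7*2/7 = 19/49
  d_2[s_2] = 11/28*2/7 + 9/28*3/7 + 2/7*2/7 = 65/196
  d_2[s_3] = 11/28*2/7 + 9/28*1/7 + 2/7*3/7 = 55/196
d_2 = (s_1=19/49, s_2=65/196, s_3=55/196)
  d_3[s_1] = 19/49*3/7 + 65/196*3/7 + 55/196*2/7 = 533/1372
  d_3[s_2] = 19/49*2/7 + 65/196*3/7 + 55/196*2/7 = 457/1372
  d_3[s_3] = 19/49*2/7 + 65/196*1/7 + 55/196*3/7 = 191/686
d_3 = (s_1=533/1372, s_2=457/1372, s_3=191/686)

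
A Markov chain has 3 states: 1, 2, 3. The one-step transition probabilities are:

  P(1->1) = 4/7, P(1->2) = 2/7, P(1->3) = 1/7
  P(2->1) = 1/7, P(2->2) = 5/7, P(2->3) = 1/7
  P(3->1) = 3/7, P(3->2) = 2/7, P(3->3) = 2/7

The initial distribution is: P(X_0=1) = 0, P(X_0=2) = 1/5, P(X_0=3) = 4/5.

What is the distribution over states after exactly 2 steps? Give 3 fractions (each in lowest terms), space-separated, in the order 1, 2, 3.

Propagating the distribution step by step (d_{t+1} = d_t * P):
d_0 = (1=0, 2=1/5, 3=4/5)
  d_1[1] = 0*4/7 + 1/5*1/7 + 4/5*3/7 = 13/35
  d_1[2] = 0*2/7 + 1/5*5/7 + 4/5*2/7 = 13/35
  d_1[3] = 0*1/7 + 1/5*1/7 + 4/5*2/7 = 9/35
d_1 = (1=13/35, 2=13/35, 3=9/35)
  d_2[1] = 13/35*4/7 + 13/35*1/7 + 9/35*3/7 = 92/245
  d_2[2] = 13/35*2/7 + 13/35*5/7 + 9/35*2/7 = 109/245
  d_2[3] = 13/35*1/7 + 13/35*1/7 + 9/35*2/7 = 44/245
d_2 = (1=92/245, 2=109/245, 3=44/245)

Answer: 92/245 109/245 44/245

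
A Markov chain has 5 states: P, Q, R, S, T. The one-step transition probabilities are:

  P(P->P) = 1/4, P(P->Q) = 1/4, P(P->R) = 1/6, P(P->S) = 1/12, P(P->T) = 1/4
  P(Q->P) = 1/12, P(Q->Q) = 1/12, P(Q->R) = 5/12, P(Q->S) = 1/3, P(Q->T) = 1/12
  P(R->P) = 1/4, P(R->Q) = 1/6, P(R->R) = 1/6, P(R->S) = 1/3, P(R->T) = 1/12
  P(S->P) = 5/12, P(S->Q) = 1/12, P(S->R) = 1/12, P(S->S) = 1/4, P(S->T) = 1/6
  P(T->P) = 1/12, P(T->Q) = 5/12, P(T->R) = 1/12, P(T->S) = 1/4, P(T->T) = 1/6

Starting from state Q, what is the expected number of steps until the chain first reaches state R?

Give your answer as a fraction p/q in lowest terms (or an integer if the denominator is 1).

Let h_i = expected steps to first reach R from state i.
Boundary: h_R = 0.
First-step equations for the other states:
  h_P = 1 + 1/4*h_P + 1/4*h_Q + 1/6*h_R + 1/12*h_S + 1/4*h_T
  h_Q = 1 + 1/12*h_P + 1/12*h_Q + 5/12*h_R + 1/3*h_S + 1/12*h_T
  h_S = 1 + 5/12*h_P + 1/12*h_Q + 1/12*h_R + 1/4*h_S + 1/6*h_T
  h_T = 1 + 1/12*h_P + 5/12*h_Q + 1/12*h_R + 1/4*h_S + 1/6*h_T

Substituting h_R = 0 and rearranging gives the linear system (I - Q) h = 1:
  [3/4, -1/4, -1/12, -1/4] . (h_P, h_Q, h_S, h_T) = 1
  [-1/12, 11/12, -1/3, -1/12] . (h_P, h_Q, h_S, h_T) = 1
  [-5/12, -1/12, 3/4, -1/6] . (h_P, h_Q, h_S, h_T) = 1
  [-1/12, -5/12, -1/4, 5/6] . (h_P, h_Q, h_S, h_T) = 1

Solving yields:
  h_P = 2946/553
  h_Q = 30/7
  h_S = 3336/553
  h_T = 3144/553

Starting state is Q, so the expected hitting time is h_Q = 30/7.

Answer: 30/7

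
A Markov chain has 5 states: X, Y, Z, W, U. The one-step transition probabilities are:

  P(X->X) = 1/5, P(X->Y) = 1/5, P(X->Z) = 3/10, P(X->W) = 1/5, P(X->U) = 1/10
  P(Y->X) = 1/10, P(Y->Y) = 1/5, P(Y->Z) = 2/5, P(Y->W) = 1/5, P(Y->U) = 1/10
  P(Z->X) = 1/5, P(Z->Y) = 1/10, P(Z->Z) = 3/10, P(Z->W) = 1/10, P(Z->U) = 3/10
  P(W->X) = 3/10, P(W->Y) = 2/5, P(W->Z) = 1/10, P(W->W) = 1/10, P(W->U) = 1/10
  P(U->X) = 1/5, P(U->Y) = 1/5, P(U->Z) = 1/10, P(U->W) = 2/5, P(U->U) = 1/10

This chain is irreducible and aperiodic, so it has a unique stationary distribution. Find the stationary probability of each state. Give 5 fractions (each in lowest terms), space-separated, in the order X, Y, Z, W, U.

Answer: 753/3814 404/1907 484/1907 355/1907 575/3814

Derivation:
The stationary distribution satisfies pi = pi * P, i.e.:
  pi_X = 1/5*pi_X + 1/10*pi_Y + 1/5*pi_Z + 3/10*pi_W + 1/5*pi_U
  pi_Y = 1/5*pi_X + 1/5*pi_Y + 1/10*pi_Z + 2/5*pi_W + 1/5*pi_U
  pi_Z = 3/10*pi_X + 2/5*pi_Y + 3/10*pi_Z + 1/10*pi_W + 1/10*pi_U
  pi_W = 1/5*pi_X + 1/5*pi_Y + 1/10*pi_Z + 1/10*pi_W + 2/5*pi_U
  pi_U = 1/10*pi_X + 1/10*pi_Y + 3/10*pi_Z + 1/10*pi_W + 1/10*pi_U
with normalization: pi_X + pi_Y + pi_Z + pi_W + pi_U = 1.

Using the first 4 balance equations plus normalization, the linear system A*pi = b is:
  [-4/5, 1/10, 1/5, 3/10, 1/5] . pi = 0
  [1/5, -4/5, 1/10, 2/5, 1/5] . pi = 0
  [3/10, 2/5, -7/10, 1/10, 1/10] . pi = 0
  [1/5, 1/5, 1/10, -9/10, 2/5] . pi = 0
  [1, 1, 1, 1, 1] . pi = 1

Solving yields:
  pi_X = 753/3814
  pi_Y = 404/1907
  pi_Z = 484/1907
  pi_W = 355/1907
  pi_U = 575/3814

Verification (pi * P):
  753/3814*1/5 + 404/1907*1/10 + 484/1907*1/5 + 355/1907*3/10 + 575/3814*1/5 = 753/3814 = pi_X  (ok)
  753/3814*1/5 + 404/1907*1/5 + 484/1907*1/10 + 355/1907*2/5 + 575/3814*1/5 = 404/1907 = pi_Y  (ok)
  753/3814*3/10 + 404/1907*2/5 + 484/1907*3/10 + 355/1907*1/10 + 575/3814*1/10 = 484/1907 = pi_Z  (ok)
  753/3814*1/5 + 404/1907*1/5 + 484/1907*1/10 + 355/1907*1/10 + 575/3814*2/5 = 355/1907 = pi_W  (ok)
  753/3814*1/10 + 404/1907*1/10 + 484/1907*3/10 + 355/1907*1/10 + 575/3814*1/10 = 575/3814 = pi_U  (ok)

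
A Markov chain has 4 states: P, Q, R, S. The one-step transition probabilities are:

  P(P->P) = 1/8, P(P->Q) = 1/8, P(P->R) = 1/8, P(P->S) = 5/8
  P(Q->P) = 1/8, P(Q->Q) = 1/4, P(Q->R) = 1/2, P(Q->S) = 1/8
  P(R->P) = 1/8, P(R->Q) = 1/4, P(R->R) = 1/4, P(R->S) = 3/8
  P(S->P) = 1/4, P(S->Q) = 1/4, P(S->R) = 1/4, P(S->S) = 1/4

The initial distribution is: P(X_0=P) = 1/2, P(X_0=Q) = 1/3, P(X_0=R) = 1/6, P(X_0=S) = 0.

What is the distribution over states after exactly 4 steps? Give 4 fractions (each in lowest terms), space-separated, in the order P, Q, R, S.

Answer: 677/4096 2821/12288 3521/12288 1305/4096

Derivation:
Propagating the distribution step by step (d_{t+1} = d_t * P):
d_0 = (P=1/2, Q=1/3, R=1/6, S=0)
  d_1[P] = 1/2*1/8 + 1/3*1/8 + 1/6*1/8 + 0*1/4 = 1/8
  d_1[Q] = 1/2*1/8 + 1/3*1/4 + 1/6*1/4 + 0*1/4 = 3/16
  d_1[R] = 1/2*1/8 + 1/3*1/2 + 1/6*1/4 + 0*1/4 = 13/48
  d_1[S] = 1/2*5/8 + 1/3*1/8 + 1/6*3/8 + 0*1/4 = 5/12
d_1 = (P=1/8, Q=3/16, R=13/48, S=5/12)
  d_2[P] = 1/8*1/8 + 3/16*1/8 + 13/48*1/8 + 5/12*1/4 = 17/96
  d_2[Q] = 1/8*1/8 + 3/16*1/4 + 13/48*1/4 + 5/12*1/4 = 15/64
  d_2[R] = 1/8*1/8 + 3/16*1/2 + 13/48*1/4 + 5/12*1/4 = 9/32
  d_2[S] = 1/8*5/8 + 3/16*1/8 + 13/48*3/8 + 5/12*1/4 = 59/192
d_2 = (P=17/96, Q=15/64, R=9/32, S=59/192)
  d_3[P] = 17/96*1/8 + 15/64*1/8 + 9/32*1/8 + 59/192*1/4 = 251/1536
  d_3[Q] = 17/96*1/8 + 15/64*1/4 + 9/32*1/4 + 59/192*1/4 = 175/768
  d_3[R] = 17/96*1/8 + 15/64*1/2 + 9/32*1/4 + 59/192*1/4 = 55/192
  d_3[S] = 17/96*5/8 + 15/64*1/8 + 9/32*3/8 + 59/192*1/4 = 165/512
d_3 = (P=251/1536, Q=175/768, R=55/192, S=165/512)
  d_4[P] = 251/1536*1/8 + 175/768*1/8 + 55/192*1/8 + 165/512*1/4 = 677/4096
  d_4[Q] = 251/1536*1/8 + 175/768*1/4 + 55/192*1/4 + 165/512*1/4 = 2821/12288
  d_4[R] = 251/1536*1/8 + 175/768*1/2 + 55/192*1/4 + 165/512*1/4 = 3521/12288
  d_4[S] = 251/1536*5/8 + 175/768*1/8 + 55/192*3/8 + 165/512*1/4 = 1305/4096
d_4 = (P=677/4096, Q=2821/12288, R=3521/12288, S=1305/4096)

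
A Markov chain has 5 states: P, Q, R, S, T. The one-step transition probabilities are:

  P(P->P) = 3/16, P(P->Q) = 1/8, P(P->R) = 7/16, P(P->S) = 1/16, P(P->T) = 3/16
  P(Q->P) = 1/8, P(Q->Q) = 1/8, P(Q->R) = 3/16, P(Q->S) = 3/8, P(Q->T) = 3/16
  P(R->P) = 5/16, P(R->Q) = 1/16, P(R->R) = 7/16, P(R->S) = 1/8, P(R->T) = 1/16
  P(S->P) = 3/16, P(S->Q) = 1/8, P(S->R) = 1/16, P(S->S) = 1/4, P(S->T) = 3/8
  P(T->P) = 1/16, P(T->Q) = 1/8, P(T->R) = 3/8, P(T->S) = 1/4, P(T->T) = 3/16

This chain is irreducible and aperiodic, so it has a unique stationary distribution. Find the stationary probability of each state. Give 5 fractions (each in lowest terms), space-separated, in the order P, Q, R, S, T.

The stationary distribution satisfies pi = pi * P, i.e.:
  pi_P = 3/16*pi_P + 1/8*pi_Q + 5/16*pi_R + 3/16*pi_S + 1/16*pi_T
  pi_Q = 1/8*pi_P + 1/8*pi_Q + 1/16*pi_R + 1/8*pi_S + 1/8*pi_T
  pi_R = 7/16*pi_P + 3/16*pi_Q + 7/16*pi_R + 1/16*pi_S + 3/8*pi_T
  pi_S = 1/16*pi_P + 3/8*pi_Q + 1/8*pi_R + 1/4*pi_S + 1/4*pi_T
  pi_T = 3/16*pi_P + 3/16*pi_Q + 1/16*pi_R + 3/8*pi_S + 3/16*pi_T
with normalization: pi_P + pi_Q + pi_R + pi_S + pi_T = 1.

Using the first 4 balance equations plus normalization, the linear system A*pi = b is:
  [-13/16, 1/8, 5/16, 3/16, 1/16] . pi = 0
  [1/8, -7/8, 1/16, 1/8, 1/8] . pi = 0
  [7/16, 3/16, -9/16, 1/16, 3/8] . pi = 0
  [1/16, 3/8, 1/8, -3/4, 1/4] . pi = 0
  [1, 1, 1, 1, 1] . pi = 1

Solving yields:
  pi_P = 10038/50245
  pi_Q = 5241/50245
  pi_R = 16634/50245
  pi_S = 1851/10049
  pi_T = 9077/50245

Verification (pi * P):
  10038/50245*3/16 + 5241/50245*1/8 + 16634/50245*5/16 + 1851/10049*3/16 + 9077/50245*1/16 = 10038/50245 = pi_P  (ok)
  10038/50245*1/8 + 5241/50245*1/8 + 16634/50245*1/16 + 1851/10049*1/8 + 9077/50245*1/8 = 5241/50245 = pi_Q  (ok)
  10038/50245*7/16 + 5241/50245*3/16 + 16634/50245*7/16 + 1851/10049*1/16 + 9077/50245*3/8 = 16634/50245 = pi_R  (ok)
  10038/50245*1/16 + 5241/50245*3/8 + 16634/50245*1/8 + 1851/10049*1/4 + 9077/50245*1/4 = 1851/10049 = pi_S  (ok)
  10038/50245*3/16 + 5241/50245*3/16 + 16634/50245*1/16 + 1851/10049*3/8 + 9077/50245*3/16 = 9077/50245 = pi_T  (ok)

Answer: 10038/50245 5241/50245 16634/50245 1851/10049 9077/50245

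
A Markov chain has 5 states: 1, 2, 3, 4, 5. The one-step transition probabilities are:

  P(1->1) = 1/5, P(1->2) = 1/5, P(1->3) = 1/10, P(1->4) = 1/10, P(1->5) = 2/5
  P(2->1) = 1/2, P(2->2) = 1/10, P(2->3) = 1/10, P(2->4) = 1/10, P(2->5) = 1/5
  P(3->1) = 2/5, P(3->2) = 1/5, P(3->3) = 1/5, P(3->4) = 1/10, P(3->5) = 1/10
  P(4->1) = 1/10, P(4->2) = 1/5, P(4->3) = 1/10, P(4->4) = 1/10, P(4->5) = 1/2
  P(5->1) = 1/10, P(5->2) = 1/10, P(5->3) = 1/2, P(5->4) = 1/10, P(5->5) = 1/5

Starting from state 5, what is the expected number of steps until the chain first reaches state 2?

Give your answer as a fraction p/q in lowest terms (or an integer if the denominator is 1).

Answer: 4300/687

Derivation:
Let h_i = expected steps to first reach 2 from state i.
Boundary: h_2 = 0.
First-step equations for the other states:
  h_1 = 1 + 1/5*h_1 + 1/5*h_2 + 1/10*h_3 + 1/10*h_4 + 2/5*h_5
  h_3 = 1 + 2/5*h_1 + 1/5*h_2 + 1/5*h_3 + 1/10*h_4 + 1/10*h_5
  h_4 = 1 + 1/10*h_1 + 1/5*h_2 + 1/10*h_3 + 1/10*h_4 + 1/2*h_5
  h_5 = 1 + 1/10*h_1 + 1/10*h_2 + 1/2*h_3 + 1/10*h_4 + 1/5*h_5

Substituting h_2 = 0 and rearranging gives the linear system (I - Q) h = 1:
  [4/5, -1/10, -1/10, -2/5] . (h_1, h_3, h_4, h_5) = 1
  [-2/5, 4/5, -1/10, -1/10] . (h_1, h_3, h_4, h_5) = 1
  [-1/10, -1/10, 9/10, -1/2] . (h_1, h_3, h_4, h_5) = 1
  [-1/10, -1/2, -1/10, 4/5] . (h_1, h_3, h_4, h_5) = 1

Solving yields:
  h_1 = 4000/687
  h_3 = 1300/229
  h_4 = 4030/687
  h_5 = 4300/687

Starting state is 5, so the expected hitting time is h_5 = 4300/687.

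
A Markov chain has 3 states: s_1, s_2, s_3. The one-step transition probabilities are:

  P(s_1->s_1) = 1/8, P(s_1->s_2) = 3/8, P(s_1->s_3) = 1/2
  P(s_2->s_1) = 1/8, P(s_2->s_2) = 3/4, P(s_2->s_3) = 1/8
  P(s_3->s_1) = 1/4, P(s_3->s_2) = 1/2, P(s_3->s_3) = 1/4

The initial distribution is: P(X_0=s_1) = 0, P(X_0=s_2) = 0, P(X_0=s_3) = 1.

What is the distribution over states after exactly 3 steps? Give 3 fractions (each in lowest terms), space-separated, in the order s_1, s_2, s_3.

Propagating the distribution step by step (d_{t+1} = d_t * P):
d_0 = (s_1=0, s_2=0, s_3=1)
  d_1[s_1] = 0*1/8 + 0*1/8 + 1*1/4 = 1/4
  d_1[s_2] = 0*3/8 + 0*3/4 + 1*1/2 = 1/2
  d_1[s_3] = 0*1/2 + 0*1/8 + 1*1/4 = 1/4
d_1 = (s_1=1/4, s_2=1/2, s_3=1/4)
  d_2[s_1] = 1/4*1/8 + 1/2*1/8 + 1/4*1/4 = 5/32
  d_2[s_2] = 1/4*3/8 + 1/2*3/4 + 1/4*1/2 = 19/32
  d_2[s_3] = 1/4*1/2 + 1/2*1/8 + 1/4*1/4 = 1/4
d_2 = (s_1=5/32, s_2=19/32, s_3=1/4)
  d_3[s_1] = 5/32*1/8 + 19/32*1/8 + 1/4*1/4 = 5/32
  d_3[s_2] = 5/32*3/8 + 19/32*3/4 + 1/4*1/2 = 161/256
  d_3[s_3] = 5/32*1/2 + 19/32*1/8 + 1/4*1/4 = 55/256
d_3 = (s_1=5/32, s_2=161/256, s_3=55/256)

Answer: 5/32 161/256 55/256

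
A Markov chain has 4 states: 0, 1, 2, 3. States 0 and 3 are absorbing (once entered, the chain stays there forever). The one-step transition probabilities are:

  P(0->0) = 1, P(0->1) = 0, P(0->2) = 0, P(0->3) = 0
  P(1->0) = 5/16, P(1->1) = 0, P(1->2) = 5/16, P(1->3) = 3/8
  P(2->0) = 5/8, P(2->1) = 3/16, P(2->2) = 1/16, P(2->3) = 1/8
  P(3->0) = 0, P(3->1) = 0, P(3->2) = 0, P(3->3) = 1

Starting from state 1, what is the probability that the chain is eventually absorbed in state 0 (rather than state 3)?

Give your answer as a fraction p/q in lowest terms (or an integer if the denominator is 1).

Let a_i = P(absorbed in 0 | start in state i).
Boundary conditions: a_0 = 1, a_3 = 0.
For each transient state i, a_i = sum_j P(i->j) * a_j:
  a_1 = 5/16*a_0 + 0*a_1 + 5/16*a_2 + 3/8*a_3
  a_2 = 5/8*a_0 + 3/16*a_1 + 1/16*a_2 + 1/8*a_3

Substituting a_0 = 1 and a_3 = 0, rearrange to (I - Q) a = r where r[i] = P(i -> 0):
  [1, -5/16] . (a_1, a_2) = 5/16
  [-3/16, 15/16] . (a_1, a_2) = 5/8

Solving yields:
  a_1 = 5/9
  a_2 = 7/9

Starting state is 1, so the absorption probability is a_1 = 5/9.

Answer: 5/9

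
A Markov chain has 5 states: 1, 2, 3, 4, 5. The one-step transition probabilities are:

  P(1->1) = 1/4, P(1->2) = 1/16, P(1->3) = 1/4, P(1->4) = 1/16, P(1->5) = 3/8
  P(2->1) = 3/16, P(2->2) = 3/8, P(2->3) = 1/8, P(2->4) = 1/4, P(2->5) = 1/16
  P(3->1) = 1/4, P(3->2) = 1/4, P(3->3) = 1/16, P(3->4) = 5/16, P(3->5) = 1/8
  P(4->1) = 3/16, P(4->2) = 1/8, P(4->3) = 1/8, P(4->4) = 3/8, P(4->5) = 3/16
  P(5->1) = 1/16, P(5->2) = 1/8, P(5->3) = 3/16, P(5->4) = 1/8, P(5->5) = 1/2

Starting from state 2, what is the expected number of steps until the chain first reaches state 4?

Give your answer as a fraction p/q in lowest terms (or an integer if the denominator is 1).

Answer: 38896/7675

Derivation:
Let h_i = expected steps to first reach 4 from state i.
Boundary: h_4 = 0.
First-step equations for the other states:
  h_1 = 1 + 1/4*h_1 + 1/16*h_2 + 1/4*h_3 + 1/16*h_4 + 3/8*h_5
  h_2 = 1 + 3/16*h_1 + 3/8*h_2 + 1/8*h_3 + 1/4*h_4 + 1/16*h_5
  h_3 = 1 + 1/4*h_1 + 1/4*h_2 + 1/16*h_3 + 5/16*h_4 + 1/8*h_5
  h_5 = 1 + 1/16*h_1 + 1/8*h_2 + 3/16*h_3 + 1/8*h_4 + 1/2*h_5

Substituting h_4 = 0 and rearranging gives the linear system (I - Q) h = 1:
  [3/4, -1/16, -1/4, -3/8] . (h_1, h_2, h_3, h_5) = 1
  [-3/16, 5/8, -1/8, -1/16] . (h_1, h_2, h_3, h_5) = 1
  [-1/4, -1/4, 15/16, -1/8] . (h_1, h_2, h_3, h_5) = 1
  [-1/16, -1/8, -3/16, 1/2] . (h_1, h_2, h_3, h_5) = 1

Solving yields:
  h_1 = 48608/7675
  h_2 = 38896/7675
  h_3 = 37552/7675
  h_5 = 45232/7675

Starting state is 2, so the expected hitting time is h_2 = 38896/7675.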